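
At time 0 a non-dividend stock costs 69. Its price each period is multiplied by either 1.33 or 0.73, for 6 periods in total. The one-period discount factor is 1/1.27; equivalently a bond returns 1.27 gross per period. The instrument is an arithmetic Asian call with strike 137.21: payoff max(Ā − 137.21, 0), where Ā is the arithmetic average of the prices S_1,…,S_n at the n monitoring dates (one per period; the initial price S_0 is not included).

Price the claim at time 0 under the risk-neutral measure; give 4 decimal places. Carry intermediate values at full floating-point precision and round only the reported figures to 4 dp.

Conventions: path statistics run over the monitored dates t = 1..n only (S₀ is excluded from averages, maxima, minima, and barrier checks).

Risk-neutral up-probability p* = (R−d)/(u−d) = (1.27−0.73)/(1.33−0.73) = 0.9000; the claim prices as the p*-weighted sum of path payoffs discounted by R^6.
Enumerate all 2^6 = 64 price paths (U = up ×1.33, D = down ×0.73); each path with k up-moves has probability p*^k·(1−p*)^(6−k).
DDDDDD: Ā=26.3872, payoff=0.0000, prob=0.000001
UDDDDD: Ā=48.0753, payoff=0.0000, prob=0.000009
DUDDDD: Ā=41.1753, payoff=0.0000, prob=0.000009
UUDDDD: Ā=75.0181, payoff=0.0000, prob=0.000081
DDUDDD: Ā=36.1383, payoff=0.0000, prob=0.000009
UDUDDD: Ā=65.8411, payoff=0.0000, prob=0.000081
DUUDDD: Ā=58.9411, payoff=0.0000, prob=0.000081
UUUDDD: Ā=107.3858, payoff=0.0000, prob=0.000729
DDDUDD: Ā=32.4613, payoff=0.0000, prob=0.000009
UDDUDD: Ā=59.1419, payoff=0.0000, prob=0.000081
DUDUDD: Ā=52.2419, payoff=0.0000, prob=0.000081
UUDUDD: Ā=95.1804, payoff=0.0000, prob=0.000729
DDUUDD: Ā=47.2049, payoff=0.0000, prob=0.000081
UDUUDD: Ā=86.0034, payoff=0.0000, prob=0.000729
DUUUDD: Ā=79.1034, payoff=0.0000, prob=0.000729
UUUUDD: Ā=144.1199, payoff=6.9099, prob=0.006561
DDDDUD: Ā=29.7771, payoff=0.0000, prob=0.000009
UDDDUD: Ā=54.2515, payoff=0.0000, prob=0.000081
DUDDUD: Ā=47.3515, payoff=0.0000, prob=0.000081
UUDDUD: Ā=86.2705, payoff=0.0000, prob=0.000729
DDUDUD: Ā=42.3145, payoff=0.0000, prob=0.000081
UDUDUD: Ā=77.0935, payoff=0.0000, prob=0.000729
DUUDUD: Ā=70.1935, payoff=0.0000, prob=0.000729
UUUDUD: Ā=127.8867, payoff=0.0000, prob=0.006561
DDDUUD: Ā=38.6375, payoff=0.0000, prob=0.000081
UDDUUD: Ā=70.3943, payoff=0.0000, prob=0.000729
DUDUUD: Ā=63.4943, payoff=0.0000, prob=0.000729
UUDUUD: Ā=115.6813, payoff=0.0000, prob=0.006561
DDUUUD: Ā=58.4573, payoff=0.0000, prob=0.000729
UDUUUD: Ā=106.5043, payoff=0.0000, prob=0.006561
DUUUUD: Ā=99.6043, payoff=0.0000, prob=0.006561
UUUUUD: Ā=181.4709, payoff=44.2609, prob=0.059049
DDDDDU: Ā=27.8176, payoff=0.0000, prob=0.000009
UDDDDU: Ā=50.6815, payoff=0.0000, prob=0.000081
DUDDDU: Ā=43.7815, payoff=0.0000, prob=0.000081
UUDDDU: Ā=79.7662, payoff=0.0000, prob=0.000729
DDUDDU: Ā=38.7445, payoff=0.0000, prob=0.000081
UDUDDU: Ā=70.5892, payoff=0.0000, prob=0.000729
DUUDDU: Ā=63.6892, payoff=0.0000, prob=0.000729
UUUDDU: Ā=116.0365, payoff=0.0000, prob=0.006561
DDDUDU: Ā=35.0674, payoff=0.0000, prob=0.000081
UDDUDU: Ā=63.8900, payoff=0.0000, prob=0.000729
DUDUDU: Ā=56.9900, payoff=0.0000, prob=0.000729
UUDUDU: Ā=103.8311, payoff=0.0000, prob=0.006561
DDUUDU: Ā=51.9530, payoff=0.0000, prob=0.000729
UDUUDU: Ā=94.6541, payoff=0.0000, prob=0.006561
DUUUDU: Ā=87.7541, payoff=0.0000, prob=0.006561
UUUUDU: Ā=159.8807, payoff=22.6707, prob=0.059049
DDDDUU: Ā=32.3832, payoff=0.0000, prob=0.000081
UDDDUU: Ā=58.9996, payoff=0.0000, prob=0.000729
DUDDUU: Ā=52.0996, payoff=0.0000, prob=0.000729
UUDDUU: Ā=94.9211, payoff=0.0000, prob=0.006561
DDUDUU: Ā=47.0626, payoff=0.0000, prob=0.000729
UDUDUU: Ā=85.7441, payoff=0.0000, prob=0.006561
DUUDUU: Ā=78.8441, payoff=0.0000, prob=0.006561
UUUDUU: Ā=143.6475, payoff=6.4375, prob=0.059049
DDDUUU: Ā=43.3856, payoff=0.0000, prob=0.000729
UDDUUU: Ā=79.0449, payoff=0.0000, prob=0.006561
DUDUUU: Ā=72.1449, payoff=0.0000, prob=0.006561
UUDUUU: Ā=131.4421, payoff=0.0000, prob=0.059049
DDUUUU: Ā=67.1079, payoff=0.0000, prob=0.006561
UDUUUU: Ā=122.2651, payoff=0.0000, prob=0.059049
DUUUUU: Ā=115.3651, payoff=0.0000, prob=0.059049
UUUUUU: Ā=210.1858, payoff=72.9758, prob=0.531441
Price = Σ prob·payoff / R^6 = 43.160035 / 4.195873 = 10.2863

price = 10.2863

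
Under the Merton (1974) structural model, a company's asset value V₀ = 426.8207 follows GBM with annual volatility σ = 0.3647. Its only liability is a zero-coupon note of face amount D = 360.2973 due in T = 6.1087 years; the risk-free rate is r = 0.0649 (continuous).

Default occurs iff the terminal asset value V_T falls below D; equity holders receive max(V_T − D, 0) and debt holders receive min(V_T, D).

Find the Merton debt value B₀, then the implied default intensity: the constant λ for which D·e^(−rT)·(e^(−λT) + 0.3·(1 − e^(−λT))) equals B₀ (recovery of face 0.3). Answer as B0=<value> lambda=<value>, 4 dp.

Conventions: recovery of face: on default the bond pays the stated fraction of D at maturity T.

B0=198.1507 lambda=0.0494

Equity is a call on the firm's assets struck at D = 360.2973:
d₁ = [ln(V₀/D) + (r + σ²/2)T] / (σ√T)
   = [ln(426.8207/360.2973) + (0.0649 + 0.5·0.3647²)·6.1087] / (0.3647·√6.1087)
   = [0.169434 + 0.802702] / 0.901385 = 1.078492
d₂ = d₁ − σ√T = 1.078492 − 0.901385 = 0.177107
N(d₁) = 0.859593,  N(d₂) = 0.570288,  e^(−rT) = 0.672701
E₀ = V₀·N(d₁) − D·e^(−rT)·N(d₂)
   = 426.8207·0.859593 − 360.2973·0.672701·0.570288 = 228.670039
B₀ = V₀ − E₀ = 426.8207 − 228.670039 = 198.150661
e^(−λT) = (B₀·e^(rT)/D − 0.3)/(1 − 0.3) = (198.1507·1.486545/360.2973 − 0.3)/0.7 = 0.73935267
λ = −ln(0.73935267)/6.1087 = 0.049434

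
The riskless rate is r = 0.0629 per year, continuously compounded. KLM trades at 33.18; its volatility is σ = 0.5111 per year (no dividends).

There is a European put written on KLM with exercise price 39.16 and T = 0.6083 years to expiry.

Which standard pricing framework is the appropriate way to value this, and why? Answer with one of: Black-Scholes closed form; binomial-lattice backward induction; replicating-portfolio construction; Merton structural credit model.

framework: Black-Scholes closed form

Key observation: the strike-39.16 put on KLM is European-exercise on a continuously-modelled lognormal underlying, so its value is a single closed-form evaluation.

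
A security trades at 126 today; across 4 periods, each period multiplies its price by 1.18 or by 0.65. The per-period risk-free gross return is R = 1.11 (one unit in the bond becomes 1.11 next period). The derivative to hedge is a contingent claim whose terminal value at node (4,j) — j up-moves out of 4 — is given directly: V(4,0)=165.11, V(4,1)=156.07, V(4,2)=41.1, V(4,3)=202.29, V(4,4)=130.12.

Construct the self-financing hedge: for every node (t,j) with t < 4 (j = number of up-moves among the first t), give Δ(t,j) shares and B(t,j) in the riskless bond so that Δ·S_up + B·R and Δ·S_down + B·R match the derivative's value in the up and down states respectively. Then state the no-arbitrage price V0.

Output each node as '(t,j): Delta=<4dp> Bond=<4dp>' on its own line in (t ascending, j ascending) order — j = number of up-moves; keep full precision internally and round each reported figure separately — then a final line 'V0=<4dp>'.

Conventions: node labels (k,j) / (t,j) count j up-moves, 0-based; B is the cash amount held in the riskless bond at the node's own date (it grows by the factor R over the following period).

(0,0): Delta=-0.0473 Bond=103.6103
(1,0): Delta=1.7746 Bond=-34.2008
(1,1): Delta=-0.2000 Bond=137.7130
(2,0): Delta=-3.2243 Bond=228.1523
(2,1): Delta=2.1936 Bond=-78.4587
(2,2): Delta=-0.4006 Bond=188.0624
(3,0): Delta=-0.4929 Bond=158.7358
(3,1): Delta=-3.4533 Bond=267.6315
(3,2): Delta=2.6669 Bond=-141.0683
(3,3): Delta=-0.6578 Bond=261.9823
V0=97.6552

Arbitrage-free pricing uses the up-move probability p* = (R−d)/(u−d) = 0.8679, discounting each step at R = 1.11.
Payoffs at expiry: V(4,0)=165.1100, V(4,1)=156.0700, V(4,2)=41.1000, V(4,3)=202.2900, V(4,4)=130.1200
Node (3,0) S=34.6028: V=(p*·156.0700+(1−p*)·165.1100)/1.11=141.6792; Δ=(156.0700−165.1100)/(40.8312−22.4918)=-0.4929; B=V−Δ·S=158.7358
Node (3,1) S=62.8173: V=(p*·41.1000+(1−p*)·156.0700)/1.11=50.7070; Δ=(41.1000−156.0700)/(74.1244−40.8312)=-3.4533; B=V−Δ·S=267.6315
Node (3,2) S=114.0376: V=(p*·202.2900+(1−p*)·41.1000)/1.11=163.0637; Δ=(202.2900−41.1000)/(134.5643−74.1244)=2.6669; B=V−Δ·S=-141.0683
Node (3,3) S=207.0220: V=(p*·130.1200+(1−p*)·202.2900)/1.11=125.8125; Δ=(130.1200−202.2900)/(244.2860−134.5643)=-0.6578; B=V−Δ·S=261.9823
Node (2,0) S=53.2350: V=(p*·50.7070+(1−p*)·141.6792)/1.11=56.5065; Δ=(50.7070−141.6792)/(62.8173−34.6028)=-3.2243; B=V−Δ·S=228.1523
Node (2,1) S=96.6420: V=(p*·163.0637+(1−p*)·50.7070)/1.11=133.5353; Δ=(163.0637−50.7070)/(114.0376−62.8173)=2.1936; B=V−Δ·S=-78.4587
Node (2,2) S=175.4424: V=(p*·125.8125+(1−p*)·163.0637)/1.11=117.7770; Δ=(125.8125−163.0637)/(207.0220−114.0376)=-0.4006; B=V−Δ·S=188.0624
Node (1,0) S=81.9000: V=(p*·133.5353+(1−p*)·56.5065)/1.11=111.1366; Δ=(133.5353−56.5065)/(96.6420−53.2350)=1.7746; B=V−Δ·S=-34.2008
Node (1,1) S=148.6800: V=(p*·117.7770+(1−p*)·133.5353)/1.11=107.9804; Δ=(117.7770−133.5353)/(175.4424−96.6420)=-0.2000; B=V−Δ·S=137.7130
Node (0,0) S=126.0000: V=(p*·107.9804+(1−p*)·111.1366)/1.11=97.6552; Δ=(107.9804−111.1366)/(148.6800−81.9000)=-0.0473; B=V−Δ·S=103.6103
As a check, the time-0 holding Δ(0,0)·S0 + B(0,0) comes to 97.6552 — exactly V0.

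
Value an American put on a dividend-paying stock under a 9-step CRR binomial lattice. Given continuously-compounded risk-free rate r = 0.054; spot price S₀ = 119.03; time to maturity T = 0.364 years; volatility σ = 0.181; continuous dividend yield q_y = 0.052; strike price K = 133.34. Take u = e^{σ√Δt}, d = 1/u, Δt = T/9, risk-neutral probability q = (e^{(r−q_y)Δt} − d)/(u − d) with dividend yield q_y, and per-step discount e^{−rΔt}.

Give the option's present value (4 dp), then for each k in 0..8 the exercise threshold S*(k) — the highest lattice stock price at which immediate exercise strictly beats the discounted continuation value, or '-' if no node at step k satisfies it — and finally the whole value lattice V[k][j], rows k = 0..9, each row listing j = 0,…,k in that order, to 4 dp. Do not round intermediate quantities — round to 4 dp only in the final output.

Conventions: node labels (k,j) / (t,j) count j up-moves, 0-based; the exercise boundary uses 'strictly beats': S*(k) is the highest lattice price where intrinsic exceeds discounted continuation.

Δt=0.04044  u=1.03707  d=0.96425  q=0.49201  discount=0.99782
step 9 (expiry): payoffs max(K−S,0) = 47.5613 41.0836 34.1167 26.6237 18.5648 9.8974 0.5755 0.0000 0.0000 0.0000
step 8: (k=8,j=0): S=88.9586, K−S=44.3814, hold=44.2774 ⇒ V=44.3814 exercise | (k=8,j=1): S=95.6765, K−S=37.6635, hold=37.5737 ⇒ V=37.6635 exercise | (k=8,j=2): S=102.9016, K−S=30.4384, hold=30.3637 ⇒ V=30.4384 exercise | (k=8,j=3): S=110.6724, K−S=22.6676, hold=22.6092 ⇒ V=22.6676 exercise | (k=8,j=4): S=119.0300, K−S=14.3100, hold=14.2692 ⇒ V=14.3100 exercise | (k=8,j=5): S=128.0187, K−S=5.3213, hold=5.2993 ⇒ V=5.3213 exercise | (k=8,j=6): S=137.6863, K−S=0.0000, hold=0.2917 ⇒ V=0.2917 continue | (k=8,j=7): S=148.0839, K−S=0.0000, hold=0.0000 ⇒ V=0.0000 continue | (k=8,j=8): S=159.2667, K−S=0.0000, hold=0.0000 ⇒ V=0.0000 continue  boundary S*=128.0187
step 7: (k=7,j=0): S=92.2564, K−S=41.0836, hold=40.9865 ⇒ V=41.0836 exercise | (k=7,j=1): S=99.2233, K−S=34.1167, hold=34.0343 ⇒ V=34.1167 exercise | (k=7,j=2): S=106.7163, K−S=26.6237, hold=26.5570 ⇒ V=26.6237 exercise | (k=7,j=3): S=114.7752, K−S=18.5648, hold=18.5151 ⇒ V=18.5648 exercise | (k=7,j=4): S=123.4426, K−S=9.8974, hold=9.8659 ⇒ V=9.8974 exercise | (k=7,j=5): S=132.7645, K−S=0.5755, hold=2.8404 ⇒ V=2.8404 continue | (k=7,j=6): S=142.7905, K−S=0.0000, hold=0.1478 ⇒ V=0.1478 continue | (k=7,j=7): S=153.5735, K−S=0.0000, hold=0.0000 ⇒ V=0.0000 continue  boundary S*=123.4426
step 6: (k=6,j=0): S=95.6765, K−S=37.6635, hold=37.5737 ⇒ V=37.6635 exercise | (k=6,j=1): S=102.9016, K−S=30.4384, hold=30.3637 ⇒ V=30.4384 exercise | (k=6,j=2): S=110.6724, K−S=22.6676, hold=22.6092 ⇒ V=22.6676 exercise | (k=6,j=3): S=119.0300, K−S=14.3100, hold=14.2692 ⇒ V=14.3100 exercise | (k=6,j=4): S=128.0187, K−S=5.3213, hold=6.4113 ⇒ V=6.4113 continue | (k=6,j=5): S=137.6863, K−S=0.0000, hold=1.5123 ⇒ V=1.5123 continue | (k=6,j=6): S=148.0839, K−S=0.0000, hold=0.0749 ⇒ V=0.0749 continue  boundary S*=119.0300
step 5: (k=5,j=0): S=99.2233, K−S=34.1167, hold=34.0343 ⇒ V=34.1167 exercise | (k=5,j=1): S=106.7163, K−S=26.6237, hold=26.5570 ⇒ V=26.6237 exercise | (k=5,j=2): S=114.7752, K−S=18.5648, hold=18.5151 ⇒ V=18.5648 exercise | (k=5,j=3): S=123.4426, K−S=9.8974, hold=10.4010 ⇒ V=10.4010 continue | (k=5,j=4): S=132.7645, K−S=0.5755, hold=3.9922 ⇒ V=3.9922 continue | (k=5,j=5): S=142.7905, K−S=0.0000, hold=0.8034 ⇒ V=0.8034 continue  boundary S*=114.7752
step 4: (k=4,j=0): S=102.9016, K−S=30.4384, hold=30.3637 ⇒ V=30.4384 exercise | (k=4,j=1): S=110.6724, K−S=22.6676, hold=22.6092 ⇒ V=22.6676 exercise | (k=4,j=2): S=119.0300, K−S=14.3100, hold=14.5164 ⇒ V=14.5164 continue | (k=4,j=3): S=128.0187, K−S=5.3213, hold=7.2320 ⇒ V=7.2320 continue | (k=4,j=4): S=137.6863, K−S=0.0000, hold=2.4180 ⇒ V=2.4180 continue  boundary S*=110.6724
step 3: (k=3,j=0): S=106.7163, K−S=26.6237, hold=26.5570 ⇒ V=26.6237 exercise | (k=3,j=1): S=114.7752, K−S=18.5648, hold=18.6164 ⇒ V=18.6164 continue | (k=3,j=2): S=123.4426, K−S=9.8974, hold=10.9085 ⇒ V=10.9085 continue | (k=3,j=3): S=132.7645, K−S=0.5755, hold=4.8528 ⇒ V=4.8528 continue  boundary S*=106.7163
step 2: (k=2,j=0): S=110.6724, K−S=22.6676, hold=22.6345 ⇒ V=22.6676 exercise | (k=2,j=1): S=119.0300, K−S=14.3100, hold=14.7917 ⇒ V=14.7917 continue | (k=2,j=2): S=128.0187, K−S=5.3213, hold=7.9118 ⇒ V=7.9118 continue  boundary S*=110.6724
step 1: (k=1,j=0): S=114.7752, K−S=18.5648, hold=18.7516 ⇒ V=18.7516 continue | (k=1,j=1): S=123.4426, K−S=9.8974, hold=11.3818 ⇒ V=11.3818 continue  boundary S*=-
step 0: (k=0,j=0): S=119.0300, K−S=14.3100, hold=15.0926 ⇒ V=15.0926 continue  boundary S*=-

price = 15.0926
boundary = - - 110.6724 106.7163 110.6724 114.7752 119.0300 123.4426 128.0187
tree:
15.0926
18.7516 11.3818
22.6676 14.7917 7.9118
26.6237 18.6164 10.9085 4.8528
30.4384 22.6676 14.5164 7.2320 2.4180
34.1167 26.6237 18.5648 10.4010 3.9922 0.8034
37.6635 30.4384 22.6676 14.3100 6.4113 1.5123 0.0749
41.0836 34.1167 26.6237 18.5648 9.8974 2.8404 0.1478 0.0000
44.3814 37.6635 30.4384 22.6676 14.3100 5.3213 0.2917 0.0000 0.0000
47.5613 41.0836 34.1167 26.6237 18.5648 9.8974 0.5755 0.0000 0.0000 0.0000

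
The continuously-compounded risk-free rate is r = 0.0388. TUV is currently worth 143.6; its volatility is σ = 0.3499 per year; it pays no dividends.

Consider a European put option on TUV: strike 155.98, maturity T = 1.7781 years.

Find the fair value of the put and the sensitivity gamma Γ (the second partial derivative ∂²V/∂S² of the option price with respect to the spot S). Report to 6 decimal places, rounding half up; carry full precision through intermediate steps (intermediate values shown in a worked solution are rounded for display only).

price = 27.673684
Γ = 0.005832

σ√T = 0.3499·√1.7781 = 0.466576
d₁ = (ln(S/K) + (r+σ²/2)T) / (σ√T) = (ln(143.6/155.98) + (0.0388+0.3499²/2)·1.7781) / 0.466576 = (-0.082696 + 0.177837) / 0.466576 = 0.203912
d₂ = d₁ − σ√T = 0.203912 − 0.466576 = -0.262663
e^{−rT} = 0.933336
N(−d₁) = 0.419211,  N(−d₂) = 0.603595
Put price V = K·e^{−rT}·N(−d₂) − S·N(−d₁) = 87.872381 − 60.198698 = 27.673684
φ(d₁) = (1/√(2π))·e^{−d₁²/2} = 0.390734
Γ = φ(d₁) / (S·σ·√T) = 0.005832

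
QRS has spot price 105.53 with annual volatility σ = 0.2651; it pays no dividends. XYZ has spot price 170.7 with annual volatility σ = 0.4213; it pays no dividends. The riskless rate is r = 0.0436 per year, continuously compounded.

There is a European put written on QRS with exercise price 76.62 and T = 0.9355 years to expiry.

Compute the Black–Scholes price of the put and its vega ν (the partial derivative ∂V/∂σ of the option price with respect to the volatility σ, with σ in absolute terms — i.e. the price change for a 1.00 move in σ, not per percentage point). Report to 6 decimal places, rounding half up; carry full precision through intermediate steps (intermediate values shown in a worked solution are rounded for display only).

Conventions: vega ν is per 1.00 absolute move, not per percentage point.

σ√T = 0.2651·√0.9355 = 0.256408
d₁ = (ln(S/K) + (r+σ²/2)T) / (σ√T) = (ln(105.53/76.62) + (0.0436+0.2651²/2)·0.9355) / 0.256408 = (0.320137 + 0.073660) / 0.256408 = 1.535823
d₂ = d₁ − σ√T = 1.535823 − 0.256408 = 1.279415
e^{−rT} = 0.960033
N(−d₁) = 0.062291,  N(−d₂) = 0.100375
Put price V = K·e^{−rT}·N(−d₂) − S·N(−d₁) = 7.383385 − 6.573552 = 0.809833
φ(d₁) = (1/√(2π))·e^{−d₁²/2} = 0.122663
ν = S·φ(d₁)·√T = 12.520193

price = 0.809833
ν = 12.520193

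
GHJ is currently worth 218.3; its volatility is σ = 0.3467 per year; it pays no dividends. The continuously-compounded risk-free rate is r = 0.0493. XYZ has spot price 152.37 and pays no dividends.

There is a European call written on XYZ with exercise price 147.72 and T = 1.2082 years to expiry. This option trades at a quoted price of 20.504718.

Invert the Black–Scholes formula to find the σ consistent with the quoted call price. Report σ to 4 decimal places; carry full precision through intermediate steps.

sigma = 0.2015

At σ = 0.2015 the Black–Scholes value reproduces the quote:
σ√T = 0.2015·√1.2082 = 0.221485
d₁ = (ln(S/K) + (r+σ²/2)T) / (σ√T) = (ln(152.37/147.72) + (0.0493+0.2015²/2)·1.2082) / 0.221485 = (0.030993 + 0.084092) / 0.221485 = 0.519607
d₂ = d₁ − σ√T = 0.519607 − 0.221485 = 0.298122
e^{−rT} = 0.942175
N(d₁) = 0.698331,  N(d₂) = 0.617195
V = S·N(d₁) − K·e^{−rT}·N(d₂) = 106.404747 − 85.900029 = 20.504718 (matching the quote); vega is positive throughout, so no other σ reproduces this price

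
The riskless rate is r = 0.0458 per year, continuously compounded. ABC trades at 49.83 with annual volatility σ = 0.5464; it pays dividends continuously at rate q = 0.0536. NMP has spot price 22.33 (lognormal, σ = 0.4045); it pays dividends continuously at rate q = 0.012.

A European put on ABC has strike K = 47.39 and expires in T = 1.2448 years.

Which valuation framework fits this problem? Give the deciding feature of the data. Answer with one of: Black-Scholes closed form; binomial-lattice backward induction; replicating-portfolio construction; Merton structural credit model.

Key observation: the strike-47.39 put on ABC is European-exercise on a continuously-modelled lognormal underlying, so its value is a single closed-form evaluation.

framework: Black-Scholes closed form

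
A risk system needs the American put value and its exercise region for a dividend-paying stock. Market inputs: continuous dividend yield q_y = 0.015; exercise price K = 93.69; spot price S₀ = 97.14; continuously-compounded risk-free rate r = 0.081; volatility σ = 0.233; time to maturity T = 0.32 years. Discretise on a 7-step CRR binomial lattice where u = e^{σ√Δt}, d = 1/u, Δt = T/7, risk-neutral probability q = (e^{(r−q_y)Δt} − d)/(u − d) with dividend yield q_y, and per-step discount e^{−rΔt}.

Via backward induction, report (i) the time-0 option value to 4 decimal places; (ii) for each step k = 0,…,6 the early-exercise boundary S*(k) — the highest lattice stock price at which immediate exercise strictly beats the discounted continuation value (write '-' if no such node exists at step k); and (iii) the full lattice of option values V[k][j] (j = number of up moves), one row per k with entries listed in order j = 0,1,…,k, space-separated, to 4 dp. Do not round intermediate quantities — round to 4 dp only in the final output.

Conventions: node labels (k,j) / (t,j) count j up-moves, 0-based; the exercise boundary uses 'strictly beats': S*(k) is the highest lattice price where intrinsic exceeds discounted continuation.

price = 2.8559
boundary = - - - - 79.5896 83.6550 87.9280
tree:
2.8559
4.4980 1.3475
6.8657 2.3257 0.4464
10.0809 3.9216 0.8566 0.0677
14.1004 6.4109 1.6321 0.1408 0.0000
17.9682 10.0350 3.0827 0.2932 0.0000 0.0000
21.6481 14.1004 5.7620 0.6104 0.0000 0.0000 0.0000
25.1491 17.9682 10.0350 1.2707 0.0000 0.0000 0.0000 0.0000

Δt=0.04571  u=1.05108  d=0.95140  q=0.51786  discount=0.99630
step 7 (expiry): payoffs max(K−S,0) = 25.1491 17.9682 10.0350 1.2707 0.0000 0.0000 0.0000 0.0000
step 6: (k=6,j=0): S=72.0419, K−S=21.6481, hold=21.3512 ⇒ V=21.6481 exercise | (k=6,j=1): S=79.5896, K−S=14.1004, hold=13.8087 ⇒ V=14.1004 exercise | (k=6,j=2): S=87.9280, K−S=5.7620, hold=5.4760 ⇒ V=5.7620 exercise | (k=6,j=3): S=97.1400, K−S=0.0000, hold=0.6104 ⇒ V=0.6104 continue | (k=6,j=4): S=107.3171, K−S=0.0000, hold=0.0000 ⇒ V=0.0000 continue | (k=6,j=5): S=118.5605, K−S=0.0000, hold=0.0000 ⇒ V=0.0000 continue | (k=6,j=6): S=130.9818, K−S=0.0000, hold=0.0000 ⇒ V=0.0000 continue  boundary S*=87.9280
step 5: (k=5,j=0): S=75.7218, K−S=17.9682, hold=17.6739 ⇒ V=17.9682 exercise | (k=5,j=1): S=83.6550, K−S=10.0350, hold=9.7461 ⇒ V=10.0350 exercise | (k=5,j=2): S=92.4193, K−S=1.2707, hold=3.0827 ⇒ V=3.0827 continue | (k=5,j=3): S=102.1018, K−S=0.0000, hold=0.2932 ⇒ V=0.2932 continue | (k=5,j=4): S=112.7988, K−S=0.0000, hold=0.0000 ⇒ V=0.0000 continue | (k=5,j=5): S=124.6165, K−S=0.0000, hold=0.0000 ⇒ V=0.0000 continue  boundary S*=83.6550
step 4: (k=4,j=0): S=79.5896, K−S=14.1004, hold=13.8087 ⇒ V=14.1004 exercise | (k=4,j=1): S=87.9280, K−S=5.7620, hold=6.4109 ⇒ V=6.4109 continue | (k=4,j=2): S=97.1400, K−S=0.0000, hold=1.6321 ⇒ V=1.6321 continue | (k=4,j=3): S=107.3171, K−S=0.0000, hold=0.1408 ⇒ V=0.1408 continue | (k=4,j=4): S=118.5605, K−S=0.0000, hold=0.0000 ⇒ V=0.0000 continue  boundary S*=79.5896
step 3: (k=3,j=0): S=83.6550, K−S=10.0350, hold=10.0809 ⇒ V=10.0809 continue | (k=3,j=1): S=92.4193, K−S=1.2707, hold=3.9216 ⇒ V=3.9216 continue | (k=3,j=2): S=102.1018, K−S=0.0000, hold=0.8566 ⇒ V=0.8566 continue | (k=3,j=3): S=112.7988, K−S=0.0000, hold=0.0677 ⇒ V=0.0677 continue  boundary S*=-
step 2: (k=2,j=0): S=87.9280, K−S=5.7620, hold=6.8657 ⇒ V=6.8657 continue | (k=2,j=1): S=97.1400, K−S=0.0000, hold=2.3257 ⇒ V=2.3257 continue | (k=2,j=2): S=107.3171, K−S=0.0000, hold=0.4464 ⇒ V=0.4464 continue  boundary S*=-
step 1: (k=1,j=0): S=92.4193, K−S=1.2707, hold=4.4980 ⇒ V=4.4980 continue | (k=1,j=1): S=102.1018, K−S=0.0000, hold=1.3475 ⇒ V=1.3475 continue  boundary S*=-
step 0: (k=0,j=0): S=97.1400, K−S=0.0000, hold=2.8559 ⇒ V=2.8559 continue  boundary S*=-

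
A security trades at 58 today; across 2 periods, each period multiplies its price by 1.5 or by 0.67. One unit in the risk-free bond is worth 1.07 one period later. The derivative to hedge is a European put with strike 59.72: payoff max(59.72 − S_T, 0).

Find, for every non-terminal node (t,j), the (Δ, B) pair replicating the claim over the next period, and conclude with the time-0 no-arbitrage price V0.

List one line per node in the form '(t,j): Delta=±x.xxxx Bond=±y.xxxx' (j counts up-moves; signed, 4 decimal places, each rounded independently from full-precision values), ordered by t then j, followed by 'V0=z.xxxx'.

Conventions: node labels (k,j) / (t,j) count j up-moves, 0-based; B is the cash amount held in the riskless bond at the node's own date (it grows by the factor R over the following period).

Under the risk-neutral measure, an up-move has probability p* = (R−d)/(u−d) = 0.4819 and values discount at R = 1.07.
Payoffs at expiry: V(2,0)=33.6838, V(2,1)=1.4300, V(2,2)=0.0000
Node (1,0) S=38.8600: V=(p*·1.4300+(1−p*)·33.6838)/1.07=16.9531; Δ=(1.4300−33.6838)/(58.2900−26.0362)=-1.0000; B=V−Δ·S=55.8131
Node (1,1) S=87.0000: V=(p*·0.0000+(1−p*)·1.4300)/1.07=0.6924; Δ=(0.0000−1.4300)/(130.5000−58.2900)=-0.0198; B=V−Δ·S=2.4153
Node (0,0) S=58.0000: V=(p*·0.6924+(1−p*)·16.9531)/1.07=8.5202; Δ=(0.6924−16.9531)/(87.0000−38.8600)=-0.3378; B=V−Δ·S=28.1114
As a check, the time-0 holding Δ(0,0)·S0 + B(0,0) comes to 8.5202 — exactly V0.

(0,0): Delta=-0.3378 Bond=28.1114
(1,0): Delta=-1.0000 Bond=55.8131
(1,1): Delta=-0.0198 Bond=2.4153
V0=8.5202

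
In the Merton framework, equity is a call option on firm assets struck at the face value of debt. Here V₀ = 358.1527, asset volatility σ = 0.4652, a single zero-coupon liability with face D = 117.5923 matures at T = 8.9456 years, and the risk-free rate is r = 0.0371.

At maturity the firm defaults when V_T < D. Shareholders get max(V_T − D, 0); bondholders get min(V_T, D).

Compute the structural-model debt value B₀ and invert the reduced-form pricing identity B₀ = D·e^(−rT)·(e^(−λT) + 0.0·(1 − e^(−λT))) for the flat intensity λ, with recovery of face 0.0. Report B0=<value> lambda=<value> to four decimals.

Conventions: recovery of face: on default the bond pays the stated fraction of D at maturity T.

Equity is a call on the firm's assets struck at D = 117.5923:
d₁ = [ln(V₀/D) + (r + σ²/2)T] / (σ√T)
   = [ln(358.1527/117.5923) + (0.0371 + 0.5·0.4652²)·8.9456] / (0.4652·√8.9456)
   = [1.113736 + 1.299845] / 1.391376 = 1.734672
d₂ = d₁ − σ√T = 1.734672 − 1.391376 = 0.343296
N(d₁) = 0.958601,  N(d₂) = 0.634312,  e^(−rT) = 0.717572
E₀ = V₀·N(d₁) − D·e^(−rT)·N(d₂)
   = 358.1527·0.958601 − 117.5923·0.717572·0.634312 = 289.801500
B₀ = V₀ − E₀ = 358.1527 − 289.801500 = 68.351200
e^(−λT) = (B₀·e^(rT)/D − 0)/(1 − 0) = (68.3512·1.393588/117.5923 − 0)/1 = 0.81003107
λ = −ln(0.81003107)/8.9456 = 0.023552

B0=68.3512 lambda=0.0236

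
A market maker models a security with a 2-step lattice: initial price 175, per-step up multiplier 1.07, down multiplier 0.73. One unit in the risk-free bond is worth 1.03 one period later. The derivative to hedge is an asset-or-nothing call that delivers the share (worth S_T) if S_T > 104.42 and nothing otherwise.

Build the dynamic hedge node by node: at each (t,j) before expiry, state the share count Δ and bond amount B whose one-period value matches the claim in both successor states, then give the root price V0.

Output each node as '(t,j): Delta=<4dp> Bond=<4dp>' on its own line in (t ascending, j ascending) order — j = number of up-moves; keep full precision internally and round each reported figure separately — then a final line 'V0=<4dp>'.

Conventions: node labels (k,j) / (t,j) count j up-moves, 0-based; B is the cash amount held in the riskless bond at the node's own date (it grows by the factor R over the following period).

Arbitrage-free pricing uses the up-move probability p* = (R−d)/(u−d) = 0.8824, discounting each step at R = 1.03.
Terminal payoffs: V(2,0)=0.0000, V(2,1)=136.6925, V(2,2)=200.3575
(1,0): S=127.7500. Δ = (V_up−V_dn)/(S_up−S_dn) = (136.6925−0.0000)/(136.6925−93.2575) = 3.1471. V = [p*·136.6925 + (1−p*)·0.0000]/1.03 = 117.0981. B = V − Δ·S = -284.9387.
(1,1): S=187.2500. Δ = (V_up−V_dn)/(S_up−S_dn) = (200.3575−136.6925)/(200.3575−136.6925) = 1.0000. V = [p*·200.3575 + (1−p*)·136.6925]/1.03 = 187.2500. B = V − Δ·S = 0.0000.
(0,0): S=175.0000. Δ = (V_up−V_dn)/(S_up−S_dn) = (187.2500−117.0981)/(187.2500−127.7500) = 1.1790. V = [p*·187.2500 + (1−p*)·117.0981]/1.03 = 173.7833. B = V − Δ·S = -32.5458.
Verification: the root portfolio costs Δ(0,0)·S0 + B(0,0) = 173.7833, matching V0.

(0,0): Delta=1.1790 Bond=-32.5458
(1,0): Delta=3.1471 Bond=-284.9387
(1,1): Delta=1.0000 Bond=0.0000
V0=173.7833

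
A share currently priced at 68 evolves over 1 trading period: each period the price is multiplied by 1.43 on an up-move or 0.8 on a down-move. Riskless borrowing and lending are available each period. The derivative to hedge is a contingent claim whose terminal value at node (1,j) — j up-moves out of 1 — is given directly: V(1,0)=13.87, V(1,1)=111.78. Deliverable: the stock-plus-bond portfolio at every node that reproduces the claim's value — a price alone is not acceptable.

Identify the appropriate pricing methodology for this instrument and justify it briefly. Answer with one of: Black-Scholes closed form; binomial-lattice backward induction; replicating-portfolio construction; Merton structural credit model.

Key observation: a price alone would not answer the question — the per-node share/bond construction on the spot-68, 1.43/0.8 tree is required, and only the replicating-portfolio method yields it.

framework: replicating-portfolio construction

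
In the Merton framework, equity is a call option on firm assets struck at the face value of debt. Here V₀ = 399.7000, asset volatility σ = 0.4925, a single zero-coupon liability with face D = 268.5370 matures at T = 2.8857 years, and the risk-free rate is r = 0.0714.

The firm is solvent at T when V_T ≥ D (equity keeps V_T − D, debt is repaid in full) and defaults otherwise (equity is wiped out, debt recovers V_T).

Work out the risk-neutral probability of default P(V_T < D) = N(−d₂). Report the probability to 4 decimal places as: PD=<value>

Work the structural quantities from V₀ = 399.7000 against face 268.5370:
d₁ = [ln(V₀/D) + (r + σ²/2)T] / (σ√T)
   = [ln(399.7000/268.5370) + (0.0714 + 0.5·0.4925²)·2.8857] / (0.4925·√2.8857)
   = [0.397726 + 0.556011] / 0.836627 = 1.139979
d₂ = d₁ − σ√T = 1.139979 − 0.836627 = 0.303352
risk-neutral PD = N(−d₂) = N(-0.303352) = 0.380811

PD=0.3808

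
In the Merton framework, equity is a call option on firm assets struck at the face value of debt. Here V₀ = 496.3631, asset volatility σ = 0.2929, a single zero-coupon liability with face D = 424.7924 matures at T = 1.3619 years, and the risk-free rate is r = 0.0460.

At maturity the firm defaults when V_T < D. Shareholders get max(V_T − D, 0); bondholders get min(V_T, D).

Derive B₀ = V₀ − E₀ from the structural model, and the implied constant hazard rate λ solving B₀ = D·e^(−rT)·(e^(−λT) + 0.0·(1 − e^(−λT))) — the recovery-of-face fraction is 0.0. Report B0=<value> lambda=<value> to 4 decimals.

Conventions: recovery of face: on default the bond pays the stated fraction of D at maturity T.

Apply the equity-as-call identities (strike 424.7924, horizon 1.3619 years):
d₁ = [ln(V₀/D) + (r + σ²/2)T] / (σ√T)
   = [ln(496.3631/424.7924) + (0.0460 + 0.5·0.2929²)·1.3619] / (0.2929·√1.3619)
   = [0.155707 + 0.121066] / 0.341816 = 0.809716
d₂ = d₁ − σ√T = 0.809716 − 0.341816 = 0.467900
N(d₁) = 0.790948,  N(d₂) = 0.680072,  e^(−rT) = 0.939275
E₀ = V₀·N(d₁) − D·e^(−rT)·N(d₂)
   = 496.3631·0.790948 − 424.7924·0.939275·0.680072 = 121.251028
B₀ = V₀ − E₀ = 496.3631 − 121.251028 = 375.112072
e^(−λT) = (B₀·e^(rT)/D − 0)/(1 − 0) = (375.1121·1.064651/424.7924 − 0)/1 = 0.94013832
λ = −ln(0.94013832)/1.3619 = 0.045325

B0=375.1121 lambda=0.0453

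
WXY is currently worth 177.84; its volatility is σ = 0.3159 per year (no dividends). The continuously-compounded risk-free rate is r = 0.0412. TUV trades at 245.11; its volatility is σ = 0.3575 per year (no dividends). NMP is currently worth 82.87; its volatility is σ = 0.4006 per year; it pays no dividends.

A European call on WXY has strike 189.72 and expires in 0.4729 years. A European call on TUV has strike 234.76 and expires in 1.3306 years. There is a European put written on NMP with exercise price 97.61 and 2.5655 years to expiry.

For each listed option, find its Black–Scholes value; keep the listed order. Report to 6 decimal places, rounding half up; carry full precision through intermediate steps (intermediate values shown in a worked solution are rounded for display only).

[WXY call K=189.72]
σ√T = 0.3159·√0.4729 = 0.217237
d₁ = (ln(S/K) + (r+σ²/2)T) / (σ√T) = (ln(177.84/189.72) + (0.0412+0.3159²/2)·0.4729) / 0.217237 = (-0.064665 + 0.043079) / 0.217237 = -0.099364
d₂ = d₁ − σ√T = -0.099364 − 0.217237 = -0.316601
e^{−rT} = 0.980705
N(d₁) = 0.460425,  N(d₂) = 0.375773
price = S·N(d₁) − K·e^{−rT}·N(d₂) = 81.881923 − 69.916112 = 11.965811
[TUV call K=234.76]
σ√T = 0.3575·√1.3306 = 0.412382
d₁ = (ln(S/K) + (r+σ²/2)T) / (σ√T) = (ln(245.11/234.76) + (0.0412+0.3575²/2)·1.3306) / 0.412382 = (0.043143 + 0.139850) / 0.412382 = 0.443748
d₂ = d₁ − σ√T = 0.443748 − 0.412382 = 0.031366
e^{−rT} = 0.946655
N(d₁) = 0.671387,  N(d₂) = 0.512511
price = S·N(d₁) − K·e^{−rT}·N(d₂) = 164.563786 − 113.898749 = 50.665037
[NMP put K=97.61]
σ√T = 0.4006·√2.5655 = 0.641648
d₁ = (ln(S/K) + (r+σ²/2)T) / (σ√T) = (ln(82.87/97.61) + (0.0412+0.4006²/2)·2.5655) / 0.641648 = (-0.163707 + 0.311555) / 0.641648 = 0.230419
d₂ = d₁ − σ√T = 0.230419 − 0.641648 = -0.411229
e^{−rT} = 0.899696
N(−d₁) = 0.408883,  N(−d₂) = 0.659548
price = K·e^{−rT}·N(−d₂) − S·N(−d₁) = 57.921023 − 33.884141 = 24.036882

price(WXY call K=189.72) = 11.965811
price(TUV call K=234.76) = 50.665037
price(NMP put K=97.61) = 24.036882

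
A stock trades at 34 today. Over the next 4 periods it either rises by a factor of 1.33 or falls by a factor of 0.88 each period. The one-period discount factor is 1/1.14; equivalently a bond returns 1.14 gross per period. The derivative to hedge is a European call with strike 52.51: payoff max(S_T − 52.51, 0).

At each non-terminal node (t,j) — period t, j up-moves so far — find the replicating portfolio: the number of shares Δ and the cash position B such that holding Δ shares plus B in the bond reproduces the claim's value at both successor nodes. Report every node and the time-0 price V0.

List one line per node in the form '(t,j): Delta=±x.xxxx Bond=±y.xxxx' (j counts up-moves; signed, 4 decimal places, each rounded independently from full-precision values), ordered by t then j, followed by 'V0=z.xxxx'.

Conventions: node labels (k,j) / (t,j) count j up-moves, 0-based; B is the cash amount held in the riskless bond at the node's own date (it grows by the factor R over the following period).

No-arbitrage ⇒ martingale measure with p* = (R−d)/(u−d) = 0.5778.
At maturity the claim pays: V(4,0)=0.0000, V(4,1)=0.0000, V(4,2)=0.0000, V(4,3)=17.8809, V(4,4)=53.8762
(3,0): S=23.1700. Δ = (V_up−V_dn)/(S_up−S_dn) = (0.0000−0.0000)/(30.8162−20.3896) = 0.0000. V = [p*·0.0000 + (1−p*)·0.0000]/1.14 = 0.0000. B = V − Δ·S = 0.0000.
(3,1): S=35.0184. Δ = (V_up−V_dn)/(S_up−S_dn) = (0.0000−0.0000)/(46.5744−30.8162) = 0.0000. V = [p*·0.0000 + (1−p*)·0.0000]/1.14 = 0.0000. B = V − Δ·S = 0.0000.
(3,2): S=52.9255. Δ = (V_up−V_dn)/(S_up−S_dn) = (17.8809−0.0000)/(70.3909−46.5744) = 0.7508. V = [p*·17.8809 + (1−p*)·0.0000]/1.14 = 9.0624. B = V − Δ·S = -30.6729.
(3,3): S=79.9897. Δ = (V_up−V_dn)/(S_up−S_dn) = (53.8762−17.8809)/(106.3862−70.3909) = 1.0000. V = [p*·53.8762 + (1−p*)·17.8809]/1.14 = 33.9283. B = V − Δ·S = -46.0614.
(2,0): S=26.3296. Δ = (V_up−V_dn)/(S_up−S_dn) = (0.0000−0.0000)/(35.0184−23.1700) = 0.0000. V = [p*·0.0000 + (1−p*)·0.0000]/1.14 = 0.0000. B = V − Δ·S = 0.0000.
(2,1): S=39.7936. Δ = (V_up−V_dn)/(S_up−S_dn) = (9.0624−0.0000)/(52.9255−35.0184) = 0.5061. V = [p*·9.0624 + (1−p*)·0.0000]/1.14 = 4.5931. B = V − Δ·S = -15.5457.
(2,2): S=60.1426. Δ = (V_up−V_dn)/(S_up−S_dn) = (33.9283−9.0624)/(79.9897−52.9255) = 0.9188. V = [p*·33.9283 + (1−p*)·9.0624]/1.14 = 20.5521. B = V − Δ·S = -34.7053.
(1,0): S=29.9200. Δ = (V_up−V_dn)/(S_up−S_dn) = (4.5931−0.0000)/(39.7936−26.3296) = 0.3411. V = [p*·4.5931 + (1−p*)·0.0000]/1.14 = 2.3279. B = V − Δ·S = -7.8789.
(1,1): S=45.2200. Δ = (V_up−V_dn)/(S_up−S_dn) = (20.5521−4.5931)/(60.1426−39.7936) = 0.7843. V = [p*·20.5521 + (1−p*)·4.5931]/1.14 = 12.1174. B = V − Δ·S = -23.3471.
(0,0): S=34.0000. Δ = (V_up−V_dn)/(S_up−S_dn) = (12.1174−2.3279)/(45.2200−29.9200) = 0.6398. V = [p*·12.1174 + (1−p*)·2.3279]/1.14 = 7.0035. B = V − Δ·S = -14.7510.
As a check, the time-0 holding Δ(0,0)·S0 + B(0,0) comes to 7.0035 — exactly V0.

(0,0): Delta=0.6398 Bond=-14.7510
(1,0): Delta=0.3411 Bond=-7.8789
(1,1): Delta=0.7843 Bond=-23.3471
(2,0): Delta=0.0000 Bond=0.0000
(2,1): Delta=0.5061 Bond=-15.5457
(2,2): Delta=0.9188 Bond=-34.7053
(3,0): Delta=0.0000 Bond=0.0000
(3,1): Delta=0.0000 Bond=0.0000
(3,2): Delta=0.7508 Bond=-30.6729
(3,3): Delta=1.0000 Bond=-46.0614
V0=7.0035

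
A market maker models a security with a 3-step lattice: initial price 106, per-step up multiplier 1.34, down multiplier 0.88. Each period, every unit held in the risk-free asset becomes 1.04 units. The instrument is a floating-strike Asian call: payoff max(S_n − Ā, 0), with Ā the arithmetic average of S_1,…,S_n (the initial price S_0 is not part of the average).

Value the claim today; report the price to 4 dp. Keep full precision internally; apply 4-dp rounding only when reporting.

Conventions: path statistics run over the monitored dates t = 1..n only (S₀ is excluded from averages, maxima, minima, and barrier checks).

price = 8.6265

With p* = (R−d)/(u−d) = 0.3478, sum probability × payoff across the paths and divide by R^3.
Enumerate all 2^3 = 8 price paths (U = up ×1.34, D = down ×0.88); each path with k up-moves has probability p*^k·(1−p*)^(3−k).
DDD: Ā=82.5341, payoff=0.0000, prob=0.277390
UDD: Ā=125.6770, payoff=0.0000, prob=0.147941
DUD: Ā=109.4237, payoff=0.5721, prob=0.147941
UUD: Ā=166.6224, payoff=0.8712, prob=0.078902
DDU: Ā=95.1207, payoff=14.8751, prob=0.147941
UDU: Ā=144.8429, payoff=22.6506, prob=0.078902
DUU: Ā=128.5896, payoff=38.9040, prob=0.078902
UUU: Ā=195.8069, payoff=59.2401, prob=0.042081
Price = Σ prob·payoff / R^3 = 9.703676 / 1.124864 = 8.6265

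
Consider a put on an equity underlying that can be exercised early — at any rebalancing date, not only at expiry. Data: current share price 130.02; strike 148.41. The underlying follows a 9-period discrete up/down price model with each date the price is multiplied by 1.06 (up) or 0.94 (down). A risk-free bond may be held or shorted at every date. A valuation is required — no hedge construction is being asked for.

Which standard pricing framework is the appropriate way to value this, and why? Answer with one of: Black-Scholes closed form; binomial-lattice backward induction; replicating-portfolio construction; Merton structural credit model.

framework: binomial-lattice backward induction

Key observation: the exercise right at every one of the 9 steps is what matters: each node needs max(148.41 − S, continuation), which only the stepwise tree valuation starting from spot 130.02 delivers.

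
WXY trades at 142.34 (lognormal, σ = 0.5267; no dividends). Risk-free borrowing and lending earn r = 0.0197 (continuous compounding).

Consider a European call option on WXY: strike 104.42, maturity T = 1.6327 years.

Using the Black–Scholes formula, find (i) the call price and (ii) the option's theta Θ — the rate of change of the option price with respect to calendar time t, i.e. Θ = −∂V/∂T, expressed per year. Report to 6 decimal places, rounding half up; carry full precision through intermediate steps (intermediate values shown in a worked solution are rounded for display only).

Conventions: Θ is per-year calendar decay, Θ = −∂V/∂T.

σ√T = 0.5267·√1.6327 = 0.673002
d₁ = (ln(S/K) + (r+σ²/2)T) / (σ√T) = (ln(142.34/104.42) + (0.0197+0.5267²/2)·1.6327) / 0.673002 = (0.309797 + 0.258630) / 0.673002 = 0.844615
d₂ = d₁ − σ√T = 0.844615 − 0.673002 = 0.171612
e^{−rT} = 0.968348
N(d₁) = 0.800837,  N(d₂) = 0.568129
Call price V = S·N(d₁) − K·e^{−rT}·N(d₂) = 113.991135 − 57.446267 = 56.544869
φ(d₁) = (1/√(2π))·e^{−d₁²/2} = 0.279256
Θ = −S·φ(d₁)·σ/(2√T) − r·K·e^{−rT}·N(d₂) = −8.192378 − 1.131691 = -9.324070

price = 56.544869
Θ = -9.324070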